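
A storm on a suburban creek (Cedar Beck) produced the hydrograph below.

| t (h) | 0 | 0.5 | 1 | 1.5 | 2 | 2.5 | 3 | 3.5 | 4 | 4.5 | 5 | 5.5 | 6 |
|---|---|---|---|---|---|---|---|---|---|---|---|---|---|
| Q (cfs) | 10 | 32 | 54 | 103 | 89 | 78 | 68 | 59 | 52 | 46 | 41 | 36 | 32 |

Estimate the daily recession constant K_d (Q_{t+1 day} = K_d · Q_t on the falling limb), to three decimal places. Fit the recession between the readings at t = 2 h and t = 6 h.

Between t = 2 h and t = 6 h the flow falls from 89 to 32 cfs over 8×0.5 h = 4 h.
Per-interval ratio K = (32/89)^(1/8) = 0.8800; K_d = K^(24/0.5) = 0.002.

K_d ≈ 0.002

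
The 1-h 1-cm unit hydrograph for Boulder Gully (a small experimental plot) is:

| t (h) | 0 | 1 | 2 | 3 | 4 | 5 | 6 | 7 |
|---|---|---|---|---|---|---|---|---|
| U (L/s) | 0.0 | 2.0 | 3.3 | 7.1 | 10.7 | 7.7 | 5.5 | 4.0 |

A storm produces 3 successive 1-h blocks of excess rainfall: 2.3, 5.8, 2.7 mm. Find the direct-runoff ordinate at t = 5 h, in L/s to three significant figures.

By discrete convolution, Q_j = Σ (P_i / 10 mm) · U_{j−i}.
At t = 5 h (j=5): Q = (2.3/10)·7.7 + (5.8/10)·10.7 + (2.7/10)·7.1 = 9.89 L/s.

Q ≈ 9.89 L/s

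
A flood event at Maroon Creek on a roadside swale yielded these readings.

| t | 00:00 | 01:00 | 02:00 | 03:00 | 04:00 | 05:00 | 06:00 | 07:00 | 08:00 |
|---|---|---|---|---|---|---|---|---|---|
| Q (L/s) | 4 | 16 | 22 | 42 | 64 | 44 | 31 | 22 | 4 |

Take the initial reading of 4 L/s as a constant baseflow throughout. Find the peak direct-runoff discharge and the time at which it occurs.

Q_p = 60.0 L/s at t = 04:00

Subtracting baseflow gives direct-runoff ordinates: 0.0, 12.0, 18.0, 38.0, 60.0, 40.0, 27.0, 18.0, 0.0 L/s.
The maximum is 60.0 L/s, occurring at the reading for t = 04:00.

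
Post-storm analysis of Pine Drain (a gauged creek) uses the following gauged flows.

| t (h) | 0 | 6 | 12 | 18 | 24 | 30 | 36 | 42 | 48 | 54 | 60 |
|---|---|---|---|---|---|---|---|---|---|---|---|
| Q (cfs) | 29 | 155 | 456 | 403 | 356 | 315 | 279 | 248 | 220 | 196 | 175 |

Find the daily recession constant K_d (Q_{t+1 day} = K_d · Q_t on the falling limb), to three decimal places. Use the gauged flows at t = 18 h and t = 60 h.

Between t = 18 h and t = 60 h the flow falls from 403 to 175 cfs over 7×6 h = 42 h.
Per-interval ratio K = (175/403)^(1/7) = 0.8877; K_d = K^(24/6) = 0.621.

K_d ≈ 0.621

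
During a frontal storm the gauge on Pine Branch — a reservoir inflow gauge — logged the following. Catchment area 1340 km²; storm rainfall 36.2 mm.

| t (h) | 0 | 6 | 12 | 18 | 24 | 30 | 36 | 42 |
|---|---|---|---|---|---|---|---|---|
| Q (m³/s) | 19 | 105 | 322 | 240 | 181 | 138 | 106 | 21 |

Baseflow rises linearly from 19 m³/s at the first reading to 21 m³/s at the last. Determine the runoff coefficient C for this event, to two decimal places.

ΣQ_DR = 972.0 m³/s; V = ΣQ_DR·Δt = 2.100 × 10^7 m³.
Runoff depth d = V / A = 15.67 mm.
C = d / P = 15.67 / 36.2 = 0.43.

C ≈ 0.43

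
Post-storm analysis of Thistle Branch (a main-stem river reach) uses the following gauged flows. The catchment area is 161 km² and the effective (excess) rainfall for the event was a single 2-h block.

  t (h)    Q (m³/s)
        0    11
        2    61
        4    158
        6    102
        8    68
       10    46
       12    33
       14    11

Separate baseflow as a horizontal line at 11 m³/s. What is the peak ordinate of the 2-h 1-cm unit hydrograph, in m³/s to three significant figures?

U_p ≈ 81.8 m³/s

Direct runoff: 0.0, 50.0, 147.0, 91.0, 57.0, 35.0, 22.0, 0.0 m³/s; ΣQ_DR = 402.0 m³/s, peak = 147.0 m³/s.
Runoff depth d = ΣQ_DR·Δt / A = 402.0 × 7200 / (161 km²) = 17.98 mm.
The 1-cm UH is the DRH scaled by (10 mm)/d, so U_p = 147.0 × 10/17.98 = 81.8 m³/s.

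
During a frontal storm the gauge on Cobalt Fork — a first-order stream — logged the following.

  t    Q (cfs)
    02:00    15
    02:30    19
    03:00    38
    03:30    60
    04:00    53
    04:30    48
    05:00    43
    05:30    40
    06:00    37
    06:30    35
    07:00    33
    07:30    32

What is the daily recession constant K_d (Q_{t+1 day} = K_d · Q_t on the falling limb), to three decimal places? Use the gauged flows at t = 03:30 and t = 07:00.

K_d ≈ 0.017

Between t = 03:30 and t = 07:00 the flow falls from 60 to 33 cfs over 7×0.5 h = 3.5 h.
Per-interval ratio K = (33/60)^(1/7) = 0.9181; K_d = K^(24/0.5) = 0.017.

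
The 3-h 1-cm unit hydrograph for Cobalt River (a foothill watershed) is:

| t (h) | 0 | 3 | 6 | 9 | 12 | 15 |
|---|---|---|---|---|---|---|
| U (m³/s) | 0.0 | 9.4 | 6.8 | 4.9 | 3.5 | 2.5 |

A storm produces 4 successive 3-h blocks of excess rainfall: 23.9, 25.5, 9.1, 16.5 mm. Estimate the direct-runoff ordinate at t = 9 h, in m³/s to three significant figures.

By discrete convolution, Q_j = Σ (P_i / 10 mm) · U_{j−i}.
At t = 9 h (j=3): Q = (23.9/10)·4.9 + (25.5/10)·6.8 + (9.1/10)·9.4 + (16.5/10)·0.0 = 37.6 m³/s.

Q ≈ 37.6 m³/s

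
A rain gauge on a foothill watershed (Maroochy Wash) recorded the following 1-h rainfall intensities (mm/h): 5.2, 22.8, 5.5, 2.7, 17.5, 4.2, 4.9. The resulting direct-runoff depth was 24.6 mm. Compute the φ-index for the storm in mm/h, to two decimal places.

Only the 2 blocks with intensity above φ contribute runoff: 22.8, 17.5 mm/h.
Σ(I−φ)·Δt = d  ⇒  (22.8+17.5 − 2φ)·1 = 24.6
φ = (40.30 − 24.6/1) / 2 = 7.85 mm/h.

φ ≈ 7.85 mm/h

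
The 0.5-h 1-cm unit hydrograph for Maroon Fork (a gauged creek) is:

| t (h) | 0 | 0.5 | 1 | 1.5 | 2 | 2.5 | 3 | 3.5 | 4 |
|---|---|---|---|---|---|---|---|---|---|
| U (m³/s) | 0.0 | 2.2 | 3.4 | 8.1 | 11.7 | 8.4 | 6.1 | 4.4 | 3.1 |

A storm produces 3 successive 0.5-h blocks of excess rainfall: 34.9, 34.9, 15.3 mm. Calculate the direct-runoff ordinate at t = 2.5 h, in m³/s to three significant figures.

By discrete convolution, Q_j = Σ (P_i / 10 mm) · U_{j−i}.
At t = 2.5 h (j=5): Q = (34.9/10)·8.4 + (34.9/10)·11.7 + (15.3/10)·8.1 = 82.5 m³/s.

Q ≈ 82.5 m³/s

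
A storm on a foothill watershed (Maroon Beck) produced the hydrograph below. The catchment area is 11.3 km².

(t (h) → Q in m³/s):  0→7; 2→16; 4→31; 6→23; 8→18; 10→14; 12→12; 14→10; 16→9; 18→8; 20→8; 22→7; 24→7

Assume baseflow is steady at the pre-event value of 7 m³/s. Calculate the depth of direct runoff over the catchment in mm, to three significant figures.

Direct runoff: 0.0, 9.0, 24.0, 16.0, 11.0, 7.0, 5.0, 3.0, 2.0, 1.0, 1.0, 0.0, 0.0 m³/s; ΣQ_DR = 79.00 m³/s.
V = ΣQ_DR · Δt = 79.00 × 7200 s = 5.688 × 10^5 m³.
Over A = 11.3 km², depth = V / A = 50.3 mm.

d ≈ 50.3 mm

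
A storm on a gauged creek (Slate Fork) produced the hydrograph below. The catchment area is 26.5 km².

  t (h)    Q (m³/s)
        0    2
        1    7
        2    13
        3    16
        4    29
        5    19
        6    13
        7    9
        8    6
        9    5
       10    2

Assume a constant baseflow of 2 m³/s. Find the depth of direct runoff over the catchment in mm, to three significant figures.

Direct runoff: 0.0, 5.0, 11.0, 14.0, 27.0, 17.0, 11.0, 7.0, 4.0, 3.0, 0.0 m³/s; ΣQ_DR = 99.00 m³/s.
V = ΣQ_DR · Δt = 99.00 × 3600 s = 3.564 × 10^5 m³.
Over A = 26.5 km², depth = V / A = 13.4 mm.

d ≈ 13.4 mm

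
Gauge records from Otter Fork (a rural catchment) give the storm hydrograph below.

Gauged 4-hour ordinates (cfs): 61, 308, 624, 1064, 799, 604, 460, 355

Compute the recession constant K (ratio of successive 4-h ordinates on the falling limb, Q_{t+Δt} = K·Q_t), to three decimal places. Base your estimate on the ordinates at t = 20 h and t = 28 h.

K ≈ 0.767

Using the recession-limb readings at t = 20 h and t = 28 h: Q falls from 604 to 355 cfs over 2 intervals.
K = (Q₂/Q₁)^(1/2) = (355/604)^(1/2) = 0.767.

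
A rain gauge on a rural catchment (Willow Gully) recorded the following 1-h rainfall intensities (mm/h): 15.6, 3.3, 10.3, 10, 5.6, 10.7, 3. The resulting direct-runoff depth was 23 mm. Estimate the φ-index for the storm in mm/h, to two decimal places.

Only the 4 blocks with intensity above φ contribute runoff: 15.6, 10.3, 10, 10.7 mm/h.
Σ(I−φ)·Δt = d  ⇒  (15.6+10.3+10+10.7 − 4φ)·1 = 23
φ = (46.60 − 23/1) / 4 = 5.90 mm/h.

φ ≈ 5.90 mm/h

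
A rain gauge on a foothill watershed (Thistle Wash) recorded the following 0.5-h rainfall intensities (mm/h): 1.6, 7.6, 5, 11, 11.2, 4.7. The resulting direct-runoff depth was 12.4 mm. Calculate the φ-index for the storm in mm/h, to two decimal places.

φ ≈ 2.94 mm/h

Only the 5 blocks with intensity above φ contribute runoff: 7.6, 5, 11, 11.2, 4.7 mm/h.
Σ(I−φ)·Δt = d  ⇒  (7.6+5+11+11.2+4.7 − 5φ)·0.5 = 12.4
φ = (39.50 − 12.4/0.5) / 5 = 2.94 mm/h.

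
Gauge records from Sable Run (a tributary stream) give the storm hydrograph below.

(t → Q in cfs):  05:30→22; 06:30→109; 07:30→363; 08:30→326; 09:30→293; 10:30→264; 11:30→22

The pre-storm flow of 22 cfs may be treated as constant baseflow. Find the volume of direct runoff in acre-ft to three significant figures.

Direct-runoff ordinates (Q − Q_b): 0.0, 87.0, 341.0, 304.0, 271.0, 242.0, 0.0 cfs.
ΣQ_DR = 1245 cfs.
With Δt = 1 h = 3600 s, V = ΣQ_DR · Δt = 1245 × 3600 = 4.48 × 10^6 ft³ = 103 acre-ft.

V ≈ 103 acre-ft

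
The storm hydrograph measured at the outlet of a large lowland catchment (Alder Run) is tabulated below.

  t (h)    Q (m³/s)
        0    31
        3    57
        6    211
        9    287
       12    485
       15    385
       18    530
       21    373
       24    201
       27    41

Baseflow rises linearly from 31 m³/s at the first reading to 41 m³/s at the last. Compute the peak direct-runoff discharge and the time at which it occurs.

Q_p = 492.33 m³/s at t = 18 h

Subtracting baseflow gives direct-runoff ordinates: 0.00, 24.89, 177.78, 252.67, 449.56, 348.44, 492.33, 334.22, 161.11, 0.00 m³/s.
The maximum is 492.33 m³/s, occurring at the reading for t = 18 h.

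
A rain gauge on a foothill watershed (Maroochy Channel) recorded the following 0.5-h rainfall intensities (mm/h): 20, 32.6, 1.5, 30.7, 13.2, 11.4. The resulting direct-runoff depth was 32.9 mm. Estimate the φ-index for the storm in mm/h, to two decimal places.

Only the 5 blocks with intensity above φ contribute runoff: 20, 32.6, 30.7, 13.2, 11.4 mm/h.
Σ(I−φ)·Δt = d  ⇒  (20+32.6+30.7+13.2+11.4 − 5φ)·0.5 = 32.9
φ = (107.9 − 32.9/0.5) / 5 = 8.42 mm/h.

φ ≈ 8.42 mm/h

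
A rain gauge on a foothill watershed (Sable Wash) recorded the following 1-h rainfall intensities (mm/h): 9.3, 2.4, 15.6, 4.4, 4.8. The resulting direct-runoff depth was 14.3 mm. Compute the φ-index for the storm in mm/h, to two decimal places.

φ ≈ 5.30 mm/h

Only the 2 blocks with intensity above φ contribute runoff: 9.3, 15.6 mm/h.
Σ(I−φ)·Δt = d  ⇒  (9.3+15.6 − 2φ)·1 = 14.3
φ = (24.90 − 14.3/1) / 2 = 5.30 mm/h.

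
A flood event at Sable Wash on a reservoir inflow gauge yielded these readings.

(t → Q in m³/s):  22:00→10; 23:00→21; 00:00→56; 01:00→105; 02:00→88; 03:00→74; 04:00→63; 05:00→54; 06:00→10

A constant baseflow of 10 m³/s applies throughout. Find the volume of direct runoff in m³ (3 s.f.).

Direct-runoff ordinates (Q − Q_b): 0.0, 11.0, 46.0, 95.0, 78.0, 64.0, 53.0, 44.0, 0.0 m³/s.
ΣQ_DR = 391.0 m³/s.
With Δt = 1 h = 3600 s, V = ΣQ_DR · Δt = 391.0 × 3600 = 1.41 × 10^6 m³.

V ≈ 1.41 × 10^6 m³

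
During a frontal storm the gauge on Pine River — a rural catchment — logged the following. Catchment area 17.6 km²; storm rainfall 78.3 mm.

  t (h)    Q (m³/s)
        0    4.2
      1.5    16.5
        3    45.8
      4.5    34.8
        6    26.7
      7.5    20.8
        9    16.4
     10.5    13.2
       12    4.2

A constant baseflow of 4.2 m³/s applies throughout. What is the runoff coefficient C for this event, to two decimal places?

C ≈ 0.57

ΣQ_DR = 144.8 m³/s; V = ΣQ_DR·Δt = 7.819 × 10^5 m³.
Runoff depth d = V / A = 44.43 mm.
C = d / P = 44.43 / 78.3 = 0.57.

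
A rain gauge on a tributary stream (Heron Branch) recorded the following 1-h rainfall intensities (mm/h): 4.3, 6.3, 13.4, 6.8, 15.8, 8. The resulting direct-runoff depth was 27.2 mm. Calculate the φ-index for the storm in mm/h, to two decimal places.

φ ≈ 4.62 mm/h

Only the 5 blocks with intensity above φ contribute runoff: 6.3, 13.4, 6.8, 15.8, 8 mm/h.
Σ(I−φ)·Δt = d  ⇒  (6.3+13.4+6.8+15.8+8 − 5φ)·1 = 27.2
φ = (50.30 − 27.2/1) / 5 = 4.62 mm/h.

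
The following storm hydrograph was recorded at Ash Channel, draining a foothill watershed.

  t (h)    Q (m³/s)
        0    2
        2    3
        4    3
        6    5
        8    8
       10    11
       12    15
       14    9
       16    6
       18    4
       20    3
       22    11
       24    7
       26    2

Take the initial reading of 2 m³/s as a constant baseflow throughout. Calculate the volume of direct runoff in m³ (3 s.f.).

Direct-runoff ordinates (Q − Q_b): 0.0, 1.0, 1.0, 3.0, 6.0, 9.0, 13.0, 7.0, 4.0, 2.0, 1.0, 9.0, 5.0, 0.0 m³/s.
ΣQ_DR = 61.00 m³/s.
With Δt = 2 h = 7200 s, V = ΣQ_DR · Δt = 61.00 × 7200 = 4.39 × 10^5 m³.

V ≈ 4.39 × 10^5 m³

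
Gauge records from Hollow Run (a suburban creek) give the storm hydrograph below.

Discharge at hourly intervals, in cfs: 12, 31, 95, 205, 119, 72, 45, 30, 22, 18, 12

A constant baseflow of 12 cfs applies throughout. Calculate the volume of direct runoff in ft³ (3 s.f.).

V ≈ 1.90 × 10^6 ft³

Direct-runoff ordinates (Q − Q_b): 0.0, 19.0, 83.0, 193.0, 107.0, 60.0, 33.0, 18.0, 10.0, 6.0, 0.0 cfs.
ΣQ_DR = 529.0 cfs.
With Δt = 1 h = 3600 s, V = ΣQ_DR · Δt = 529.0 × 3600 = 1.90 × 10^6 ft³.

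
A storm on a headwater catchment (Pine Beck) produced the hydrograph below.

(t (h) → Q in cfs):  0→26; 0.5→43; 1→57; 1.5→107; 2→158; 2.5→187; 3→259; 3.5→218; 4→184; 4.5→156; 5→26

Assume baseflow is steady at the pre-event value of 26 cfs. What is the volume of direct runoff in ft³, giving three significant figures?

V ≈ 2.04 × 10^6 ft³

Direct-runoff ordinates (Q − Q_b): 0.0, 17.0, 31.0, 81.0, 132.0, 161.0, 233.0, 192.0, 158.0, 130.0, 0.0 cfs.
ΣQ_DR = 1135 cfs.
With Δt = 0.5 h = 1800 s, V = ΣQ_DR · Δt = 1135 × 1800 = 2.04 × 10^6 ft³.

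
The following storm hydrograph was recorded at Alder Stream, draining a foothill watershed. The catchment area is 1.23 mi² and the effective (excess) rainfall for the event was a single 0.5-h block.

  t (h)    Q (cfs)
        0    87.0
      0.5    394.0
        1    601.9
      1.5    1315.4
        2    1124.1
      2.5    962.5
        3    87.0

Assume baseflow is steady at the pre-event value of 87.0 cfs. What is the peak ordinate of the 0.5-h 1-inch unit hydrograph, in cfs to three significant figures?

U_p ≈ 492 cfs

Direct runoff: 0.0, 307.0, 514.9, 1228.4, 1037.1, 875.5, 0.0 cfs; ΣQ_DR = 3963 cfs, peak = 1228.4 cfs.
Runoff depth d = ΣQ_DR·Δt / A = 3963 × 1800 / (1.23 mi²) = 2.496 in.
The 1-inch UH is the DRH scaled by (1 in)/d, so U_p = 1228.4 × 1/2.496 = 492 cfs.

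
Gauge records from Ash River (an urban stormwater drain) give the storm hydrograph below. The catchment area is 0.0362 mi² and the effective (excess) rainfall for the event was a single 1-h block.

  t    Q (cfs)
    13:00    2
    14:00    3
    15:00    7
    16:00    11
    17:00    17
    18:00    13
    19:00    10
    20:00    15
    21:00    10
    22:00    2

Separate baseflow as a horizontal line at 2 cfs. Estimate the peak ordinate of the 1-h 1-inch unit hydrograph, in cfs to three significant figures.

Direct runoff: 0.0, 1.0, 5.0, 9.0, 15.0, 11.0, 8.0, 13.0, 8.0, 0.0 cfs; ΣQ_DR = 70.00 cfs, peak = 15.0 cfs.
Runoff depth d = ΣQ_DR·Δt / A = 70.00 × 3600 / (0.0362 mi²) = 2.996 in.
The 1-inch UH is the DRH scaled by (1 in)/d, so U_p = 15.0 × 1/2.996 = 5.01 cfs.

U_p ≈ 5.01 cfs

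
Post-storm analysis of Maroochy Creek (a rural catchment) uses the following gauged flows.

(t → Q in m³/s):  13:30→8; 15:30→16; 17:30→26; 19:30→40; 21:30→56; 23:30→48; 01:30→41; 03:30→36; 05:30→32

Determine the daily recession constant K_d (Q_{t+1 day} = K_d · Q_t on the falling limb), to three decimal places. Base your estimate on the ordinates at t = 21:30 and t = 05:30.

Between t = 21:30 and t = 05:30 the flow falls from 56 to 32 m³/s over 4×2 h = 8 h.
Per-interval ratio K = (32/56)^(1/4) = 0.8694; K_d = K^(24/2) = 0.187.

K_d ≈ 0.187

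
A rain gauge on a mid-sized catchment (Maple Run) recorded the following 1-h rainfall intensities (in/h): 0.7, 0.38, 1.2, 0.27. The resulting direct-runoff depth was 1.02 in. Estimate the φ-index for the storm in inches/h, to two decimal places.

φ ≈ 0.44 in/h

Only the 2 blocks with intensity above φ contribute runoff: 0.7, 1.2 in/h.
Σ(I−φ)·Δt = d  ⇒  (0.7+1.2 − 2φ)·1 = 1.02
φ = (1.900 − 1.02/1) / 2 = 0.44 in/h.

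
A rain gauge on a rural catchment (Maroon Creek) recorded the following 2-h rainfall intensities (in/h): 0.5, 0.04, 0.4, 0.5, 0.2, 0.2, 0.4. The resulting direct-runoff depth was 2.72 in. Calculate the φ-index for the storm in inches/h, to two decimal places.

φ ≈ 0.14 in/h

Only the 6 blocks with intensity above φ contribute runoff: 0.5, 0.4, 0.5, 0.2, 0.2, 0.4 in/h.
Σ(I−φ)·Δt = d  ⇒  (0.5+0.4+0.5+0.2+0.2+0.4 − 6φ)·2 = 2.72
φ = (2.200 − 2.72/2) / 6 = 0.14 in/h.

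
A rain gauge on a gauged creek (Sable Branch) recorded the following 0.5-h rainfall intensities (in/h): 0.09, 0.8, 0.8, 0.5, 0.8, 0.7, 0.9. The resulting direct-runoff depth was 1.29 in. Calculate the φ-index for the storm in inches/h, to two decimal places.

Only the 6 blocks with intensity above φ contribute runoff: 0.8, 0.8, 0.5, 0.8, 0.7, 0.9 in/h.
Σ(I−φ)·Δt = d  ⇒  (0.8+0.8+0.5+0.8+0.7+0.9 − 6φ)·0.5 = 1.29
φ = (4.500 − 1.29/0.5) / 6 = 0.32 in/h.

φ ≈ 0.32 in/h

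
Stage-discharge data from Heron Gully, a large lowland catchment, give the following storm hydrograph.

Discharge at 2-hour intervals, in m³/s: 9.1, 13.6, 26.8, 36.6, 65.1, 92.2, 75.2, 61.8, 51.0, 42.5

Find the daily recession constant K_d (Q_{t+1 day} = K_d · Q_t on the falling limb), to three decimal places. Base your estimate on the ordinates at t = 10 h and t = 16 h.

K_d ≈ 0.094

Between t = 10 h and t = 16 h the flow falls from 92.2 to 51.0 m³/s over 3×2 h = 6 h.
Per-interval ratio K = (51.0/92.2)^(1/3) = 0.8209; K_d = K^(24/2) = 0.094.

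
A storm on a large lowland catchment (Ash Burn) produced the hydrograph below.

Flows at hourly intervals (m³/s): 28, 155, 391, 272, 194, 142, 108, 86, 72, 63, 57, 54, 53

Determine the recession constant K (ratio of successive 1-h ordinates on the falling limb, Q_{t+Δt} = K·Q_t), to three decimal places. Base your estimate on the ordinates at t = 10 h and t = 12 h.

Using the recession-limb readings at t = 10 h and t = 12 h: Q falls from 57 to 53 m³/s over 2 intervals.
K = (Q₂/Q₁)^(1/2) = (53/57)^(1/2) = 0.964.

K ≈ 0.964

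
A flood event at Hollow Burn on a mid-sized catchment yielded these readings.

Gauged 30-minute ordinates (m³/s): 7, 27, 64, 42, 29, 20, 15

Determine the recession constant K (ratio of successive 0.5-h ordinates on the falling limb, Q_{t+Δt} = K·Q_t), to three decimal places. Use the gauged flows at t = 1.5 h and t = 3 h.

K ≈ 0.709

Using the recession-limb readings at t = 1.5 h and t = 3 h: Q falls from 42 to 15 m³/s over 3 intervals.
K = (Q₂/Q₁)^(1/3) = (15/42)^(1/3) = 0.709.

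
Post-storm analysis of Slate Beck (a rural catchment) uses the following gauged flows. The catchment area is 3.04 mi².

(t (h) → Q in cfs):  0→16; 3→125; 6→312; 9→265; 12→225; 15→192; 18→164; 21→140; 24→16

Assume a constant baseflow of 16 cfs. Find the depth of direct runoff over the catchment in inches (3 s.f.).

d ≈ 2.00 in

Direct runoff: 0.0, 109.0, 296.0, 249.0, 209.0, 176.0, 148.0, 124.0, 0.0 cfs; ΣQ_DR = 1311 cfs.
V = ΣQ_DR · Δt = 1311 × 10800 s = 1.416 × 10^7 ft³.
Over A = 3.04 mi², depth = V / A = 2.00 in.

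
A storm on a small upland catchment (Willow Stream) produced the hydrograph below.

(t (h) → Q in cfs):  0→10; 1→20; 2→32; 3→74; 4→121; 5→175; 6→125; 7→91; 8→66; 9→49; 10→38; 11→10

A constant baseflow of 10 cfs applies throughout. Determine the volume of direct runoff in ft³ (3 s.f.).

Direct-runoff ordinates (Q − Q_b): 0.0, 10.0, 22.0, 64.0, 111.0, 165.0, 115.0, 81.0, 56.0, 39.0, 28.0, 0.0 cfs.
ΣQ_DR = 691.0 cfs.
With Δt = 1 h = 3600 s, V = ΣQ_DR · Δt = 691.0 × 3600 = 2.49 × 10^6 ft³.

V ≈ 2.49 × 10^6 ft³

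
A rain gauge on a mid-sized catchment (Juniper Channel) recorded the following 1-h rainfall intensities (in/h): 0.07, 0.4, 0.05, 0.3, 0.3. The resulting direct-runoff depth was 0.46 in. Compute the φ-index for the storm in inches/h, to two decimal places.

Only the 3 blocks with intensity above φ contribute runoff: 0.4, 0.3, 0.3 in/h.
Σ(I−φ)·Δt = d  ⇒  (0.4+0.3+0.3 − 3φ)·1 = 0.46
φ = (1.000 − 0.46/1) / 3 = 0.18 in/h.

φ ≈ 0.18 in/h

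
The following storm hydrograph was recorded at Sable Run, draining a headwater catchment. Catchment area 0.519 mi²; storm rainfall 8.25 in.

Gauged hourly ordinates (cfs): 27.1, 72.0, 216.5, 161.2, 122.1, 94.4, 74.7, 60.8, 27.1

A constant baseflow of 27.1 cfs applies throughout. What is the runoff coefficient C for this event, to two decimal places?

ΣQ_DR = 612.0 cfs; V = ΣQ_DR·Δt = 2.203 × 10^6 ft³.
Runoff depth d = V / A = 1.827 in.
C = d / P = 1.827 / 8.25 = 0.22.

C ≈ 0.22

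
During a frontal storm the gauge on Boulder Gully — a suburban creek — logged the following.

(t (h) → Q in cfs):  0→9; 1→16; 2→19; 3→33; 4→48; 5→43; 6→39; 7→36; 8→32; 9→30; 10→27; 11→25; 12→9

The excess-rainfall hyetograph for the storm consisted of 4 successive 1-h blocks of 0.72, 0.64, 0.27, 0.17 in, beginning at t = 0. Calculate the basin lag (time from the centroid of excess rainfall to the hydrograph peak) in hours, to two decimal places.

Centroid of excess rainfall: t_c = Σ P_i·t̄_i / ΣP_i = 1.4389 h (block centres at 0.5, 1.5, 2.5, 3.5 h).
Hydrograph peak occurs at t = 4 h, so basin lag t_L = 4 − 1.4389 = 2.56 h.

t_L ≈ 2.56 h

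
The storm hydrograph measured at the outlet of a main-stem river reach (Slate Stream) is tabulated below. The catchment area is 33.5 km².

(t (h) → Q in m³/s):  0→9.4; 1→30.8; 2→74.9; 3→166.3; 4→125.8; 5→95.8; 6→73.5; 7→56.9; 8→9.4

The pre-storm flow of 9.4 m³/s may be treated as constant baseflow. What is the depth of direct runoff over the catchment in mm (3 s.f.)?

d ≈ 60.0 mm

Direct runoff: 0.0, 21.4, 65.5, 156.9, 116.4, 86.4, 64.1, 47.5, 0.0 m³/s; ΣQ_DR = 558.2 m³/s.
V = ΣQ_DR · Δt = 558.2 × 3600 s = 2.010 × 10^6 m³.
Over A = 33.5 km², depth = V / A = 60.0 mm.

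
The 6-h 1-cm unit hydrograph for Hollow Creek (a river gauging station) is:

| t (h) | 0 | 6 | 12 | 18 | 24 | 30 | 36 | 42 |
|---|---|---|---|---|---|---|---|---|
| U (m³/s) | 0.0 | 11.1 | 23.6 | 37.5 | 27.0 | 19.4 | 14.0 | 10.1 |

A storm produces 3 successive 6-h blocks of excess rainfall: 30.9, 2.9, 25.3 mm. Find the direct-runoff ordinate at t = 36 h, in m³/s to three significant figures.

Q ≈ 117 m³/s

By discrete convolution, Q_j = Σ (P_i / 10 mm) · U_{j−i}.
At t = 36 h (j=6): Q = (30.9/10)·14.0 + (2.9/10)·19.4 + (25.3/10)·27.0 = 117 m³/s.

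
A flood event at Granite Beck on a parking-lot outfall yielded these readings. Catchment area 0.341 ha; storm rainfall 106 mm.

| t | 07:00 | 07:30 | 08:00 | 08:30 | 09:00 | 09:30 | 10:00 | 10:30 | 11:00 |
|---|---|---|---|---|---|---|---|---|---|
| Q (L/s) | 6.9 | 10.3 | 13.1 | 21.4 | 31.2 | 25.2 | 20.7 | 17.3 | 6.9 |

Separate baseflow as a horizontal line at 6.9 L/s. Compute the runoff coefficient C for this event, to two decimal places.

ΣQ_DR = 90.90 L/s; V = ΣQ_DR·Δt = 1.636 × 10^5 L.
Runoff depth d = V / A = 47.98 mm.
C = d / P = 47.98 / 106 = 0.45.

C ≈ 0.45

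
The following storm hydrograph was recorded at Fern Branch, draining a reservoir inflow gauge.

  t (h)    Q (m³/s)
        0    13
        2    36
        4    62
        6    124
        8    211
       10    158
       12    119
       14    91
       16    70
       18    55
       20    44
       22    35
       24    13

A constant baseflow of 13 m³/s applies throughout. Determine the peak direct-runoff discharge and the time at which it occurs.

Q_p = 198.0 m³/s at t = 8 h

Subtracting baseflow gives direct-runoff ordinates: 0.0, 23.0, 49.0, 111.0, 198.0, 145.0, 106.0, 78.0, 57.0, 42.0, 31.0, 22.0, 0.0 m³/s.
The maximum is 198.0 m³/s, occurring at the reading for t = 8 h.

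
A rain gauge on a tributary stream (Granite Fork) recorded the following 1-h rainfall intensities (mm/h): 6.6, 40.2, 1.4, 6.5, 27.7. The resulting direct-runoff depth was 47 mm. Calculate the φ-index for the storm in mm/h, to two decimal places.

φ ≈ 10.45 mm/h

Only the 2 blocks with intensity above φ contribute runoff: 40.2, 27.7 mm/h.
Σ(I−φ)·Δt = d  ⇒  (40.2+27.7 − 2φ)·1 = 47
φ = (67.90 − 47/1) / 2 = 10.45 mm/h.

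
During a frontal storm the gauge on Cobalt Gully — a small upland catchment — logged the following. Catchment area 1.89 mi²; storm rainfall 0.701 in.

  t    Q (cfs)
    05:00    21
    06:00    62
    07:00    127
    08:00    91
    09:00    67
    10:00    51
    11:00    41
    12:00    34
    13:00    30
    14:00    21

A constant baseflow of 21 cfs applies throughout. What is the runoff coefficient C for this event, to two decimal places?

ΣQ_DR = 335.0 cfs; V = ΣQ_DR·Δt = 1.206 × 10^6 ft³.
Runoff depth d = V / A = 0.2747 in.
C = d / P = 0.2747 / 0.701 = 0.39.

C ≈ 0.39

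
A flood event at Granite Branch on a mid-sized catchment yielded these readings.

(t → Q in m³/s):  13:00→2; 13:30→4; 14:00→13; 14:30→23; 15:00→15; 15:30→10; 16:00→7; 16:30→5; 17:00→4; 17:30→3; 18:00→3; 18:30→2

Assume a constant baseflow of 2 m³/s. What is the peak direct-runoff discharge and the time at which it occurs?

Subtracting baseflow gives direct-runoff ordinates: 0.0, 2.0, 11.0, 21.0, 13.0, 8.0, 5.0, 3.0, 2.0, 1.0, 1.0, 0.0 m³/s.
The maximum is 21.0 m³/s, occurring at the reading for t = 14:30.

Q_p = 21.0 m³/s at t = 14:30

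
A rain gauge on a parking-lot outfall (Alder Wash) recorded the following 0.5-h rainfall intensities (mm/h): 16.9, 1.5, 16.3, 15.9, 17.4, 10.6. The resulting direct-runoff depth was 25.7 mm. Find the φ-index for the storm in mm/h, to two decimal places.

Only the 5 blocks with intensity above φ contribute runoff: 16.9, 16.3, 15.9, 17.4, 10.6 mm/h.
Σ(I−φ)·Δt = d  ⇒  (16.9+16.3+15.9+17.4+10.6 − 5φ)·0.5 = 25.7
φ = (77.10 − 25.7/0.5) / 5 = 5.14 mm/h.

φ ≈ 5.14 mm/h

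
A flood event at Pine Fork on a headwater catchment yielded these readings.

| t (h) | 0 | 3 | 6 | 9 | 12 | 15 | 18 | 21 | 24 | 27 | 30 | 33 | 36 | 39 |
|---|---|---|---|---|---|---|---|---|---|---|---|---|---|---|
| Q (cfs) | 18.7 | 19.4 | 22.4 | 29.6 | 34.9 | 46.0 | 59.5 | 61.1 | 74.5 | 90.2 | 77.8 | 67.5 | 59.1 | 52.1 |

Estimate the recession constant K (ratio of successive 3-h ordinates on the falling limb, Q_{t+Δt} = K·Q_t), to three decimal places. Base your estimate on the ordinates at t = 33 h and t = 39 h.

Using the recession-limb readings at t = 33 h and t = 39 h: Q falls from 67.5 to 52.1 cfs over 2 intervals.
K = (Q₂/Q₁)^(1/2) = (52.1/67.5)^(1/2) = 0.879.

K ≈ 0.879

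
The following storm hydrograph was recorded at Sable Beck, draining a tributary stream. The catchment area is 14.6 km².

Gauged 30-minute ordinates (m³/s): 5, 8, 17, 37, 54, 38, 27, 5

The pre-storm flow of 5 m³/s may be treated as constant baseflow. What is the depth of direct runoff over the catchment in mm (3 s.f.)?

d ≈ 18.6 mm

Direct runoff: 0.0, 3.0, 12.0, 32.0, 49.0, 33.0, 22.0, 0.0 m³/s; ΣQ_DR = 151.0 m³/s.
V = ΣQ_DR · Δt = 151.0 × 1800 s = 2.718 × 10^5 m³.
Over A = 14.6 km², depth = V / A = 18.6 mm.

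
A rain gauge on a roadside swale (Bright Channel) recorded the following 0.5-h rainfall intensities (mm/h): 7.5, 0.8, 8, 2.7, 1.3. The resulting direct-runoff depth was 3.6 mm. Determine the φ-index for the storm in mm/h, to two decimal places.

Only the 2 blocks with intensity above φ contribute runoff: 7.5, 8 mm/h.
Σ(I−φ)·Δt = d  ⇒  (7.5+8 − 2φ)·0.5 = 3.6
φ = (15.50 − 3.6/0.5) / 2 = 4.15 mm/h.

φ ≈ 4.15 mm/h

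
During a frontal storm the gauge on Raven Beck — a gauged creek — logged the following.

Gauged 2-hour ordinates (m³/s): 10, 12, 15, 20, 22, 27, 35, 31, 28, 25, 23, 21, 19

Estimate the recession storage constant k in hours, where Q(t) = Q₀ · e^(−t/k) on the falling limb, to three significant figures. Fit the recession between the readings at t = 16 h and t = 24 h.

k ≈ 20.6 h

On the falling limb, Q drops from 28 to 19 m³/s between t = 16 h and t = 24 h (Δt = 8 h).
k = −Δt / ln(Q₂/Q₁) = −8 / ln(19/28) = 20.6 h.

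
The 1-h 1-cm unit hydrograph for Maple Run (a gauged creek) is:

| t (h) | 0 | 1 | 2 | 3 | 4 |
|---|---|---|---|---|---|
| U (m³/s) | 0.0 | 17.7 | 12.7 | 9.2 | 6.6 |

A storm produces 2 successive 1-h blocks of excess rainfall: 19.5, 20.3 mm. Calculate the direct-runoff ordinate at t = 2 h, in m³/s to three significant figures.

By discrete convolution, Q_j = Σ (P_i / 10 mm) · U_{j−i}.
At t = 2 h (j=2): Q = (19.5/10)·12.7 + (20.3/10)·17.7 = 60.7 m³/s.

Q ≈ 60.7 m³/s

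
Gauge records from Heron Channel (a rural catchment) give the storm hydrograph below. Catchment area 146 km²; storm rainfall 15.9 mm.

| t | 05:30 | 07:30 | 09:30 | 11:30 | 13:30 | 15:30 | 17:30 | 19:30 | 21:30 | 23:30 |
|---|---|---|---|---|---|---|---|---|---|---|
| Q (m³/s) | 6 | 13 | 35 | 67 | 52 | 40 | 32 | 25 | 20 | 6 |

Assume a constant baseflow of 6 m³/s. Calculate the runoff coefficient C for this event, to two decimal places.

ΣQ_DR = 236.0 m³/s; V = ΣQ_DR·Δt = 1.699 × 10^6 m³.
Runoff depth d = V / A = 11.64 mm.
C = d / P = 11.64 / 15.9 = 0.73.

C ≈ 0.73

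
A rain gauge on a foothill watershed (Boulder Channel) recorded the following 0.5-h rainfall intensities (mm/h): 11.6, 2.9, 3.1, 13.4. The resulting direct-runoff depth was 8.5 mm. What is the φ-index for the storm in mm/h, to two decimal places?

Only the 2 blocks with intensity above φ contribute runoff: 11.6, 13.4 mm/h.
Σ(I−φ)·Δt = d  ⇒  (11.6+13.4 − 2φ)·0.5 = 8.5
φ = (25.00 − 8.5/0.5) / 2 = 4.00 mm/h.

φ ≈ 4.00 mm/h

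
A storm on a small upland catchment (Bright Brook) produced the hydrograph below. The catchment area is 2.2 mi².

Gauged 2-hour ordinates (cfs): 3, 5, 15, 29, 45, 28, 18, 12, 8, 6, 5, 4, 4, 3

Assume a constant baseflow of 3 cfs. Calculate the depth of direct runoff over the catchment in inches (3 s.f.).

Direct runoff: 0.0, 2.0, 12.0, 26.0, 42.0, 25.0, 15.0, 9.0, 5.0, 3.0, 2.0, 1.0, 1.0, 0.0 cfs; ΣQ_DR = 143.0 cfs.
V = ΣQ_DR · Δt = 143.0 × 7200 s = 1.030 × 10^6 ft³.
Over A = 2.2 mi², depth = V / A = 0.201 in.

d ≈ 0.201 in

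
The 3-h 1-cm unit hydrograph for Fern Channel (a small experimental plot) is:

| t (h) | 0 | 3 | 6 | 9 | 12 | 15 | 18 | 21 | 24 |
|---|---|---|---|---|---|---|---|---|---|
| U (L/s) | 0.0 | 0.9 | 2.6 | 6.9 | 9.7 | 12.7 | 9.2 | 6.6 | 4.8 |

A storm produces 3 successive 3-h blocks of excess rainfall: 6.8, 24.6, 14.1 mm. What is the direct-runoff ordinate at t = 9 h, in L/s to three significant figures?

Q ≈ 12.4 L/s

By discrete convolution, Q_j = Σ (P_i / 10 mm) · U_{j−i}.
At t = 9 h (j=3): Q = (6.8/10)·6.9 + (24.6/10)·2.6 + (14.1/10)·0.9 = 12.4 L/s.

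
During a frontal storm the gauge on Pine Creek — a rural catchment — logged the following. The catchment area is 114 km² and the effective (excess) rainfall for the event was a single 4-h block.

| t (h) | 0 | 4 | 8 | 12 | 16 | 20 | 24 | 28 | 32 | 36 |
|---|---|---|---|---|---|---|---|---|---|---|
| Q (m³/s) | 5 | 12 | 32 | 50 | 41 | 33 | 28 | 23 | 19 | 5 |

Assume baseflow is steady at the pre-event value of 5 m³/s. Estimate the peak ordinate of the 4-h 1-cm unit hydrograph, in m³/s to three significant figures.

Direct runoff: 0.0, 7.0, 27.0, 45.0, 36.0, 28.0, 23.0, 18.0, 14.0, 0.0 m³/s; ΣQ_DR = 198.0 m³/s, peak = 45.0 m³/s.
Runoff depth d = ΣQ_DR·Δt / A = 198.0 × 14400 / (114 km²) = 25.01 mm.
The 1-cm UH is the DRH scaled by (10 mm)/d, so U_p = 45.0 × 10/25.01 = 18.0 m³/s.

U_p ≈ 18.0 m³/s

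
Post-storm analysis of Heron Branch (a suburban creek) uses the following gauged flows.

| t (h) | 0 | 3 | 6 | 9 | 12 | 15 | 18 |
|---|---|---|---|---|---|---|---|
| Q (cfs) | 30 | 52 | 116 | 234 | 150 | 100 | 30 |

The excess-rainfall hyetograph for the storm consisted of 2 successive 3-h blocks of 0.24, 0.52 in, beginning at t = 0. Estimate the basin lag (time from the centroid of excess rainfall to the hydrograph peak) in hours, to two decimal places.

t_L ≈ 5.45 h

Centroid of excess rainfall: t_c = Σ P_i·t̄_i / ΣP_i = 3.5526 h (block centres at 1.5, 4.5 h).
Hydrograph peak occurs at t = 9 h, so basin lag t_L = 9 − 3.5526 = 5.45 h.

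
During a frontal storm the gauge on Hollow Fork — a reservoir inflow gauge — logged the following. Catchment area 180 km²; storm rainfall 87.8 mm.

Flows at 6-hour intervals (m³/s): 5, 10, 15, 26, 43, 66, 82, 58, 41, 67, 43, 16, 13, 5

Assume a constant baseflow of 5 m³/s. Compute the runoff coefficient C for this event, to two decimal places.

ΣQ_DR = 420.0 m³/s; V = ΣQ_DR·Δt = 9.072 × 10^6 m³.
Runoff depth d = V / A = 50.40 mm.
C = d / P = 50.40 / 87.8 = 0.57.

C ≈ 0.57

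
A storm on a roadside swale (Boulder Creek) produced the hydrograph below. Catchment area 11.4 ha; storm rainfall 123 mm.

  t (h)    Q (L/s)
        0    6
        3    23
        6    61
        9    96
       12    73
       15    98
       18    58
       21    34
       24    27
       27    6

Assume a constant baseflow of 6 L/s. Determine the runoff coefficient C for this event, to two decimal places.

C ≈ 0.33

ΣQ_DR = 422.0 L/s; V = ΣQ_DR·Δt = 4.558 × 10^6 L.
Runoff depth d = V / A = 39.98 mm.
C = d / P = 39.98 / 123 = 0.33.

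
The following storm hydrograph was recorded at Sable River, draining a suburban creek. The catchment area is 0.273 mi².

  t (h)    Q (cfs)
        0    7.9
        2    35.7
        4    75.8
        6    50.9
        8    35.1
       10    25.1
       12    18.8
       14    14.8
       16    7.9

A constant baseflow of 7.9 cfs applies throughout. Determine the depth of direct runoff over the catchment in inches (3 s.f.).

d ≈ 2.28 in

Direct runoff: 0.0, 27.8, 67.9, 43.0, 27.2, 17.2, 10.9, 6.9, 0.0 cfs; ΣQ_DR = 200.9 cfs.
V = ΣQ_DR · Δt = 200.9 × 7200 s = 1.446 × 10^6 ft³.
Over A = 0.273 mi², depth = V / A = 2.28 in.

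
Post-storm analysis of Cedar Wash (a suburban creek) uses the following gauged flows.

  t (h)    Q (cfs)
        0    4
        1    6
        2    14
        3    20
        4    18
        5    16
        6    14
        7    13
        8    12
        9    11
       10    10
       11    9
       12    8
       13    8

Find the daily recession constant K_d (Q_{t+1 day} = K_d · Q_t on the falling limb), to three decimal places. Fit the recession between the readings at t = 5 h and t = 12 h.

K_d ≈ 0.093

Between t = 5 h and t = 12 h the flow falls from 16 to 8 cfs over 7×1 h = 7 h.
Per-interval ratio K = (8/16)^(1/7) = 0.9057; K_d = K^(24/1) = 0.093.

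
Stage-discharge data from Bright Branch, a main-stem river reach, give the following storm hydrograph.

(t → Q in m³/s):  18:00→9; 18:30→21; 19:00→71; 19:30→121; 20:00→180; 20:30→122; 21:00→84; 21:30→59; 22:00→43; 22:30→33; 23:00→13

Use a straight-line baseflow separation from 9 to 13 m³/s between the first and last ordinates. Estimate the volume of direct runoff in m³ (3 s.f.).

V ≈ 1.14 × 10^6 m³

Direct-runoff ordinates (Q − Q_b): 0.00, 11.60, 61.20, 110.80, 169.40, 111.00, 72.60, 47.20, 30.80, 20.40, 0.00 m³/s.
ΣQ_DR = 635.0 m³/s.
With Δt = 0.5 h = 1800 s, V = ΣQ_DR · Δt = 635.0 × 1800 = 1.14 × 10^6 m³.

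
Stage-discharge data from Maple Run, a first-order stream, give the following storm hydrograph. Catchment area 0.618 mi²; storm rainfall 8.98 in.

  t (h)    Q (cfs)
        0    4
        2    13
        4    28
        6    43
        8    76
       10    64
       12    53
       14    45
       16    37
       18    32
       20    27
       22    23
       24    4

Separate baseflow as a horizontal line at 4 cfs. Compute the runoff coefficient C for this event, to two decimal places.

ΣQ_DR = 397.0 cfs; V = ΣQ_DR·Δt = 2.858 × 10^6 ft³.
Runoff depth d = V / A = 1.991 in.
C = d / P = 1.991 / 8.98 = 0.22.

C ≈ 0.22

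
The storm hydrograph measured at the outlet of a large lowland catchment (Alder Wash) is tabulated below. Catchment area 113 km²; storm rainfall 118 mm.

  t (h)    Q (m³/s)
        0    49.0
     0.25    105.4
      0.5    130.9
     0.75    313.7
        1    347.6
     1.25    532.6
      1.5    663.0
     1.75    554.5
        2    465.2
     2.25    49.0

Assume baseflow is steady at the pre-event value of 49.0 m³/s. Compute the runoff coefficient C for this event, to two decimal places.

C ≈ 0.18

ΣQ_DR = 2721 m³/s; V = ΣQ_DR·Δt = 2.449 × 10^6 m³.
Runoff depth d = V / A = 21.67 mm.
C = d / P = 21.67 / 118 = 0.18.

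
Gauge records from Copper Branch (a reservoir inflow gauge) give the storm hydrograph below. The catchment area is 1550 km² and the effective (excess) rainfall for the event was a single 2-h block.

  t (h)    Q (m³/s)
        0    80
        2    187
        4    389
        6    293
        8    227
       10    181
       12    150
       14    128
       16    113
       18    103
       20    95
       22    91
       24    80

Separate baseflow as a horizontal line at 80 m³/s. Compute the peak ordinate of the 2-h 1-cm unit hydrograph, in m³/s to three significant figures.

Direct runoff: 0.0, 107.0, 309.0, 213.0, 147.0, 101.0, 70.0, 48.0, 33.0, 23.0, 15.0, 11.0, 0.0 m³/s; ΣQ_DR = 1077 m³/s, peak = 309.0 m³/s.
Runoff depth d = ΣQ_DR·Δt / A = 1077 × 7200 / (1550 km²) = 5.003 mm.
The 1-cm UH is the DRH scaled by (10 mm)/d, so U_p = 309.0 × 10/5.003 = 618 m³/s.

U_p ≈ 618 m³/s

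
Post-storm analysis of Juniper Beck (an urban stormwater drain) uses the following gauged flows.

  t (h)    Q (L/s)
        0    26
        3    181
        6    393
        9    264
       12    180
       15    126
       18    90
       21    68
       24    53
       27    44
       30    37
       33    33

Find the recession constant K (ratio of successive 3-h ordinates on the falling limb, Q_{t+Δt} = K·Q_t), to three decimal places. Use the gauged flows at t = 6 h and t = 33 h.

K ≈ 0.759

Using the recession-limb readings at t = 6 h and t = 33 h: Q falls from 393 to 33 L/s over 9 intervals.
K = (Q₂/Q₁)^(1/9) = (33/393)^(1/9) = 0.759.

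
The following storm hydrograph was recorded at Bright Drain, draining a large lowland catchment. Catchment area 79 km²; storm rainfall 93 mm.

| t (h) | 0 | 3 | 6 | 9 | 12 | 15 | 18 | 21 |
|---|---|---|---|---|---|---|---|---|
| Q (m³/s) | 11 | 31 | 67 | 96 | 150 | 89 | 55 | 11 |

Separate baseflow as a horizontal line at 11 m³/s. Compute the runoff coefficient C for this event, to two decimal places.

C ≈ 0.62

ΣQ_DR = 422.0 m³/s; V = ΣQ_DR·Δt = 4.558 × 10^6 m³.
Runoff depth d = V / A = 57.69 mm.
C = d / P = 57.69 / 93 = 0.62.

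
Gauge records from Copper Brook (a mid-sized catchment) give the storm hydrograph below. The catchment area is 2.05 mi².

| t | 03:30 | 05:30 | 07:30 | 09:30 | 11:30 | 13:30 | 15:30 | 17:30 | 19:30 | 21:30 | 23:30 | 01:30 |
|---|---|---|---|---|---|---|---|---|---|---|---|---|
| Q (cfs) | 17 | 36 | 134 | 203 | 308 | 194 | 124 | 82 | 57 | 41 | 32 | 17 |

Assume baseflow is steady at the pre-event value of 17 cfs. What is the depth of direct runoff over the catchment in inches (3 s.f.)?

d ≈ 1.57 in

Direct runoff: 0.0, 19.0, 117.0, 186.0, 291.0, 177.0, 107.0, 65.0, 40.0, 24.0, 15.0, 0.0 cfs; ΣQ_DR = 1041 cfs.
V = ΣQ_DR · Δt = 1041 × 7200 s = 7.495 × 10^6 ft³.
Over A = 2.05 mi², depth = V / A = 1.57 in.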